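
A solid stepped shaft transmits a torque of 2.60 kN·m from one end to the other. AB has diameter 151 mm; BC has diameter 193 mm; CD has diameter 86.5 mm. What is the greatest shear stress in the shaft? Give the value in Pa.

2.05e7 Pa

Under the same torque, τ_max = 16T/(πd³) is largest where d is smallest — segment CD (d = 86.5 mm).
τ_max = 16·2600/(π·(0.0865)³) = 2.046×10^7 Pa.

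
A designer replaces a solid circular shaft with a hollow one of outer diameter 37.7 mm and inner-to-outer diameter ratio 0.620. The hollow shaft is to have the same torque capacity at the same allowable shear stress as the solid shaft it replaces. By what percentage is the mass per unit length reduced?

31.5 %

Equal τ_max and T ⇒ the solid shaft needs d_s³ = d_o³(1−k⁴), so d_s = 37.7·(1−0.620⁴)^(1/3) = 35.74 mm.
Area ratio A_h/A_s = d_o²(1−k²)/d_s² = (1−k²)/(1−k⁴)^(2/3) = 0.6848.
Mass saving = 1 − 0.6848 = 31.5 %.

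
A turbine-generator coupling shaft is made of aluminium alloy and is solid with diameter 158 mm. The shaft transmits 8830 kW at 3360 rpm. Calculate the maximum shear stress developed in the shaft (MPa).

ω = 2π·3360/60 = 351.9 rad/s, so T = P/ω = 8830×10³ / 351.9 = 25100 N·m.
J = πd⁴/32 = π(0.158)⁴/32 = 6.118×10^-5 m⁴.
τ_max = T·r/J = 25100 × 0.0790 / 6.118×10^-5 = 3.240×10^7 Pa.

32.4 MPa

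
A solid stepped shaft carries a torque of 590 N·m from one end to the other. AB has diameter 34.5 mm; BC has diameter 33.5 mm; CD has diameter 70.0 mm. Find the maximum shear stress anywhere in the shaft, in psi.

11600 psi

Under the same torque, τ_max = 16T/(πd³) is largest where d is smallest — segment BC (d = 33.5 mm).
τ_max = 16·590.0/(π·(0.0335)³) = 7.993×10^7 Pa.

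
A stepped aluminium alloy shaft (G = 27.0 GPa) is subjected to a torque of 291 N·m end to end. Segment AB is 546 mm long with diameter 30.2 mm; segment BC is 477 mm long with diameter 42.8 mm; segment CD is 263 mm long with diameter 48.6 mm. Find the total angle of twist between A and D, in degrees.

5.32°

J_AB = π(0.0302)⁴/32 = 8.17×10^-8 m⁴; J_BC = π(0.0428)⁴/32 = 3.29×10^-7 m⁴; J_CD = π(0.0486)⁴/32 = 5.48×10^-7 m⁴.
θ = (T/G)·Σ L_i/J_i = (291.0/27.0×10⁹)·(0.546/8.17×10^-8 + 0.477/3.29×10^-7 + 0.263/5.48×10^-7) = 0.09284 rad.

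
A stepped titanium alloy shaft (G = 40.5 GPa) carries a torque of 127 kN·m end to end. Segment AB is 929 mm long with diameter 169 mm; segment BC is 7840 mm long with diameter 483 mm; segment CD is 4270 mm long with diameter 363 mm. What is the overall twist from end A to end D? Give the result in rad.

0.0488 rad

J_AB = π(0.169)⁴/32 = 8.01×10^-5 m⁴; J_BC = π(0.483)⁴/32 = 5.34×10^-3 m⁴; J_CD = π(0.363)⁴/32 = 1.70×10^-3 m⁴.
θ = (T/G)·Σ L_i/J_i = (127000/40.5×10⁹)·(0.929/8.01×10^-5 + 7.84/5.34×10^-3 + 4.27/1.70×10^-3) = 0.04883 rad.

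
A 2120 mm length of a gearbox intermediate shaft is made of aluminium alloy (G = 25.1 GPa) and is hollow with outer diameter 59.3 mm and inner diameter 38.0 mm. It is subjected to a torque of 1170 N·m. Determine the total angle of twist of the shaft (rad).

J = π(d_o⁴ − d_i⁴)/32 = π(0.0593⁴ − 0.0380⁴)/32 = 1.009×10^-6 m⁴.
θ = T·L/(G·J) = 1170 × 2.12 / (25.1×10⁹ × 1.009×10^-6) = 0.09791 rad.

0.0979 rad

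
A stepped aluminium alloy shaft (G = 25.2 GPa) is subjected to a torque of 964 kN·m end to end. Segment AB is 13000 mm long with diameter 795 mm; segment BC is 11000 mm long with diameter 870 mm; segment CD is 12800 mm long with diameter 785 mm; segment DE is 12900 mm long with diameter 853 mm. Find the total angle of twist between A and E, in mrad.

42.8 mrad

J_AB = π(0.795)⁴/32 = 0.0392 m⁴; J_BC = π(0.870)⁴/32 = 0.0562 m⁴; J_CD = π(0.785)⁴/32 = 0.0373 m⁴; J_DE = π(0.853)⁴/32 = 0.0520 m⁴.
θ = (T/G)·Σ L_i/J_i = (964000/25.2×10⁹)·(13.0/0.0392 + 11.0/0.0562 + 12.8/0.0373 + 12.9/0.0520) = 0.04279 rad.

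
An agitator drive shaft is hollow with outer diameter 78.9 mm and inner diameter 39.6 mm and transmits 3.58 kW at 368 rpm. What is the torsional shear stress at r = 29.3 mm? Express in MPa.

ω = 2π·368/60 = 38.54 rad/s, so T = P/ω = 3.58×10³ / 38.54 = 92.90 N·m.
J = π(d_o⁴ − d_i⁴)/32 = π(0.0789⁴ − 0.0396⁴)/32 = 3.563×10^-6 m⁴.
Shear stress varies linearly with radius: τ = T·r/J = 92.90 × 0.0293 / 3.563×10^-6 = 7.639×10^5 Pa.

0.764 MPa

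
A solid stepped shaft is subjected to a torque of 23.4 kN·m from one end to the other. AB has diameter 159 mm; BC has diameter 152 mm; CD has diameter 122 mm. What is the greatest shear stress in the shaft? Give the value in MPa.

Under the same torque, τ_max = 16T/(πd³) is largest where d is smallest — segment CD (d = 122 mm).
τ_max = 16·23400/(π·(0.122)³) = 6.563×10^7 Pa.

65.6 MPa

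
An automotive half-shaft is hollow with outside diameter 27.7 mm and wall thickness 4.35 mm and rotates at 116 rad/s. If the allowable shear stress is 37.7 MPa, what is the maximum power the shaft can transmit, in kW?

14.2 kW

J = π(d_o⁴ − d_i⁴)/32 = π(0.0277⁴ − 0.0190⁴)/32 = 4.500×10^-8 m⁴.
T_max = τ_allow·J/r = 3.77×10^7 × 4.500×10^-8 / 0.0138 = 122.5 N·m.
ω = 116 rad/s, so P_max = T_max·ω = 1.421×10^4 W.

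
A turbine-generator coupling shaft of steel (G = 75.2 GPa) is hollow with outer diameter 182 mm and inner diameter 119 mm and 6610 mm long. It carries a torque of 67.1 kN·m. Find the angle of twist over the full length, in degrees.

J = π(d_o⁴ − d_i⁴)/32 = π(0.182⁴ − 0.119⁴)/32 = 8.803×10^-5 m⁴.
θ = T·L/(G·J) = 67100 × 6.61 / (75.2×10⁹ × 8.803×10^-5) = 0.06700 rad.

3.84°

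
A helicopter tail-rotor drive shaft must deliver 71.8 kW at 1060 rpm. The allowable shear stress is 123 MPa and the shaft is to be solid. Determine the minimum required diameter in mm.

29.9 mm

ω = 2π·1060/60 = 111.0 rad/s, so T = P/ω = 71.8×10³ / 111.0 = 646.8 N·m.
For a solid shaft τ_max = 16T/(πd³), so d = (16T/(π τ_allow))^(1/3) = (16·646.8/(π·1.23×10^8))^(1/3) = 0.02992 m.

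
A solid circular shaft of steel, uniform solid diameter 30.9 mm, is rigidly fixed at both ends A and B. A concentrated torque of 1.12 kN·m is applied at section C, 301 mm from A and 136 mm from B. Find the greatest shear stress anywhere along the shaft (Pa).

With uniform GJ and both ends fixed, compatibility θ_AC = θ_CB gives T_A·a = T_B·b, together with T_A + T_B = T₀.
T_A = T₀·b/(a+b) = 1120·136/437.0 = 348.6 N·m; T_B = 771.4 N·m.
τ in each portion: τ_AC = 6.02×10^7 Pa, τ_CB = 1.33×10^8 Pa; maximum is in CB.
τ_max = T_CB·r/J = 771.4·0.0154/8.95×10^-8 = 1.332×10^8 Pa.

1.33e8 Pa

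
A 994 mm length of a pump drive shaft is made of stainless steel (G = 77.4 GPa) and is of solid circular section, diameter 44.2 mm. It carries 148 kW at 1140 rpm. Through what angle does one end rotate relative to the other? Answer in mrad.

ω = 2π·1140/60 = 119.4 rad/s, so T = P/ω = 148×10³ / 119.4 = 1240 N·m.
J = πd⁴/32 = π(0.0442)⁴/32 = 3.747×10^-7 m⁴.
θ = T·L/(G·J) = 1240 × 0.994 / (77.4×10⁹ × 3.747×10^-7) = 0.04249 rad.

42.5 mrad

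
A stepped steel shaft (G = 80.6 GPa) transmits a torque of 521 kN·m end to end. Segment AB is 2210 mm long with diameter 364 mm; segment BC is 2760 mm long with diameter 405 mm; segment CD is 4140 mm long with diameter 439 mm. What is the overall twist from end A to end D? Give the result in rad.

J_AB = π(0.364)⁴/32 = 1.72×10^-3 m⁴; J_BC = π(0.405)⁴/32 = 2.64×10^-3 m⁴; J_CD = π(0.439)⁴/32 = 3.65×10^-3 m⁴.
θ = (T/G)·Σ L_i/J_i = (521000/80.6×10⁹)·(2.21/1.72×10^-3 + 2.76/2.64×10^-3 + 4.14/3.65×10^-3) = 0.02238 rad.

0.0224 rad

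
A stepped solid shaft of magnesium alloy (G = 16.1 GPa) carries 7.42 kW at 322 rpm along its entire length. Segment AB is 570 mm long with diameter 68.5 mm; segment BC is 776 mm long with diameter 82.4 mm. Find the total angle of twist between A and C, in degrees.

0.341°

ω = 2π·322/60 = 33.72 rad/s, so T = P/ω = 7.42×10³ / 33.72 = 220.0 N·m.
J_AB = π(0.0685)⁴/32 = 2.16×10^-6 m⁴; J_BC = π(0.0824)⁴/32 = 4.53×10^-6 m⁴.
θ = (T/G)·Σ L_i/J_i = (220.0/16.1×10⁹)·(0.570/2.16×10^-6 + 0.776/4.53×10^-6) = 5.948×10^-3 rad.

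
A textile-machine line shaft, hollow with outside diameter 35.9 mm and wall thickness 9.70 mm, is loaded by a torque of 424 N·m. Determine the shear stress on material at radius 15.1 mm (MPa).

41.1 MPa

J = π(d_o⁴ − d_i⁴)/32 = π(0.0359⁴ − 0.0165⁴)/32 = 1.558×10^-7 m⁴.
Shear stress varies linearly with radius: τ = T·r/J = 424.0 × 0.0151 / 1.558×10^-7 = 4.110×10^7 Pa.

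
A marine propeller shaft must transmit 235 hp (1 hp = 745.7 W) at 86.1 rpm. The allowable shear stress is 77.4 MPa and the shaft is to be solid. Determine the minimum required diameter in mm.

109 mm

ω = 2π·86.1/60 = 9.016 rad/s, so T = P/ω = 235×745.7 / 9.016 = 19440 N·m.
For a solid shaft τ_max = 16T/(πd³), so d = (16T/(π τ_allow))^(1/3) = (16·19440/(π·7.74×10^7))^(1/3) = 0.1085 m.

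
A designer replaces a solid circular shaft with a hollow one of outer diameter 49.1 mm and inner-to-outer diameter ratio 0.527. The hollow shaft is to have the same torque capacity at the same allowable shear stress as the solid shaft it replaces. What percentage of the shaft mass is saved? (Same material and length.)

23.8 %

Equal τ_max and T ⇒ the solid shaft needs d_s³ = d_o³(1−k⁴), so d_s = 49.1·(1−0.527⁴)^(1/3) = 47.80 mm.
Area ratio A_h/A_s = d_o²(1−k²)/d_s² = (1−k²)/(1−k⁴)^(2/3) = 0.7620.
Mass saving = 1 − 0.7620 = 23.8 %.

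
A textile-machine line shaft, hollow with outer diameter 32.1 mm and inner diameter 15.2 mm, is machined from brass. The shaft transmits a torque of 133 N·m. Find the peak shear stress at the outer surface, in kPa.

J = π(d_o⁴ − d_i⁴)/32 = π(0.0321⁴ − 0.0152⁴)/32 = 9.900×10^-8 m⁴.
τ_max = T·r/J = 133.0 × 0.0161 / 9.900×10^-8 = 2.156×10^7 Pa.

21600 kPa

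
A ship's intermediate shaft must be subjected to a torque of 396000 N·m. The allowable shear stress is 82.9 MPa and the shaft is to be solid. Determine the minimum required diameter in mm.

For a solid shaft τ_max = 16T/(πd³), so d = (16T/(π τ_allow))^(1/3) = (16·396000/(π·8.29×10^7))^(1/3) = 0.2898 m.

290 mm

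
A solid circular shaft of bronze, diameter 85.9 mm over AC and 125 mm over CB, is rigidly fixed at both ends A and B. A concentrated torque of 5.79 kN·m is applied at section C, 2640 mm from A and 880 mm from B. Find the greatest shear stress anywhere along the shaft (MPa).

Compatibility: T_A·a/J_AC = T_B·b/J_CB with T_A + T_B = T₀.
J_AC = 5.35×10^-6 m⁴, J_CB = 2.40×10^-5 m⁴, so T_A = T₀·(J_AC/a)/((J_AC/a)+(J_CB/b)) = 400.6 N·m, T_B = 5389 N·m.
τ in each portion: τ_AC = 3.22×10^6 Pa, τ_CB = 1.41×10^7 Pa; maximum is in CB.
τ_max = T_CB·r/J = 5389·0.0625/2.40×10^-5 = 1.405×10^7 Pa.

14.1 MPa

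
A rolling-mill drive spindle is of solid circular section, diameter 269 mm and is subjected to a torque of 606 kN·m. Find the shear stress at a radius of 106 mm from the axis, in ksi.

J = πd⁴/32 = π(0.269)⁴/32 = 5.141×10^-4 m⁴.
Shear stress varies linearly with radius: τ = T·r/J = 606000 × 0.106 / 5.141×10^-4 = 1.250×10^8 Pa.

18.1 ksi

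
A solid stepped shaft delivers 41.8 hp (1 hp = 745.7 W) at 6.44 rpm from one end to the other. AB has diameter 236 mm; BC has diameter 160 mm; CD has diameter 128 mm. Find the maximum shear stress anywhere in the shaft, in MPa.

ω = 2π·6.44/60 = 0.6744 rad/s, so T = P/ω = 41.8×745.7 / 0.6744 = 46220 N·m.
Under the same torque, τ_max = 16T/(πd³) is largest where d is smallest — segment CD (d = 128 mm).
τ_max = 16·46220/(π·(0.128)³) = 1.122×10^8 Pa.

112 MPa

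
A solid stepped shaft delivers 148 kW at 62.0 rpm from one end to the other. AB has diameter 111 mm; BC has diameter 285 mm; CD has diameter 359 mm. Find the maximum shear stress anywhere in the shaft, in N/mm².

84.9 N/mm²

ω = 2π·62.0/60 = 6.493 rad/s, so T = P/ω = 148×10³ / 6.493 = 22800 N·m.
Under the same torque, τ_max = 16T/(πd³) is largest where d is smallest — segment AB (d = 111 mm).
τ_max = 16·22800/(π·(0.111)³) = 8.489×10^7 Pa.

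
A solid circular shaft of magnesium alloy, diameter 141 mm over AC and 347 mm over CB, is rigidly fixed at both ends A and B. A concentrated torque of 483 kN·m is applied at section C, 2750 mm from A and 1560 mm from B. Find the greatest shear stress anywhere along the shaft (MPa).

58.0 MPa

Compatibility: T_A·a/J_AC = T_B·b/J_CB with T_A + T_B = T₀.
J_AC = 3.88×10^-5 m⁴, J_CB = 1.42×10^-3 m⁴, so T_A = T₀·(J_AC/a)/((J_AC/a)+(J_CB/b)) = 7356 N·m, T_B = 475600 N·m.
τ in each portion: τ_AC = 1.34×10^7 Pa, τ_CB = 5.80×10^7 Pa; maximum is in CB.
τ_max = T_CB·r/J = 475600·0.173/1.42×10^-3 = 5.798×10^7 Pa.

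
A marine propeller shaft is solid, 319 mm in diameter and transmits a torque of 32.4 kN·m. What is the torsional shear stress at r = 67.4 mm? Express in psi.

J = πd⁴/32 = π(0.319)⁴/32 = 1.017×10^-3 m⁴.
Shear stress varies linearly with radius: τ = T·r/J = 32400 × 0.0674 / 1.017×10^-3 = 2.148×10^6 Pa.

312 psi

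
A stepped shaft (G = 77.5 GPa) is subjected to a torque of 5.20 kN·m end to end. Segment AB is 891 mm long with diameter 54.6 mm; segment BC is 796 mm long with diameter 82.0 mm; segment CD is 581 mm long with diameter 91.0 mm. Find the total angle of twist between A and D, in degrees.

4.95°

J_AB = π(0.0546)⁴/32 = 8.73×10^-7 m⁴; J_BC = π(0.0820)⁴/32 = 4.44×10^-6 m⁴; J_CD = π(0.0910)⁴/32 = 6.73×10^-6 m⁴.
θ = (T/G)·Σ L_i/J_i = (5200/77.5×10⁹)·(0.891/8.73×10^-7 + 0.796/4.44×10^-6 + 0.581/6.73×10^-6) = 0.08634 rad.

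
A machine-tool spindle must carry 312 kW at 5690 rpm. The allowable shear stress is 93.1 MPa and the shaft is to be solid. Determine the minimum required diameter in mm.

ω = 2π·5690/60 = 595.9 rad/s, so T = P/ω = 312×10³ / 595.9 = 523.6 N·m.
For a solid shaft τ_max = 16T/(πd³), so d = (16T/(π τ_allow))^(1/3) = (16·523.6/(π·9.31×10^7))^(1/3) = 0.03060 m.

30.6 mm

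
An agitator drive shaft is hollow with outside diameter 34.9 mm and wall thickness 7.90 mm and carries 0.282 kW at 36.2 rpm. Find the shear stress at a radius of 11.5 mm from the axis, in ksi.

0.936 ksi

ω = 2π·36.2/60 = 3.791 rad/s, so T = P/ω = 0.282×10³ / 3.791 = 74.39 N·m.
J = π(d_o⁴ − d_i⁴)/32 = π(0.0349⁴ − 0.0191⁴)/32 = 1.326×10^-7 m⁴.
Shear stress varies linearly with radius: τ = T·r/J = 74.39 × 0.0115 / 1.326×10^-7 = 6.452×10^6 Pa.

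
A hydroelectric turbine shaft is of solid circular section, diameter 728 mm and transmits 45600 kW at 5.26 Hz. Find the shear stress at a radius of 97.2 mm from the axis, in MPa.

ω = 2π·5.26 = 33.05 rad/s, so T = P/ω = 45600×10³ / 33.05 = 1.380e6 N·m.
J = πd⁴/32 = π(0.728)⁴/32 = 0.02758 m⁴.
Shear stress varies linearly with radius: τ = T·r/J = 1.380e6 × 0.0972 / 0.02758 = 4.863×10^6 Pa.

4.86 MPa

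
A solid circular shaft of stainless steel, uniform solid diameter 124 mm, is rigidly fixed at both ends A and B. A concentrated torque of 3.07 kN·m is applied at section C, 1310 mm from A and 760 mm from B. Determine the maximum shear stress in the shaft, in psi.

753 psi

With uniform GJ and both ends fixed, compatibility θ_AC = θ_CB gives T_A·a = T_B·b, together with T_A + T_B = T₀.
T_A = T₀·b/(a+b) = 3070·760/2070 = 1127 N·m; T_B = 1943 N·m.
τ in each portion: τ_AC = 3.01×10^6 Pa, τ_CB = 5.19×10^6 Pa; maximum is in CB.
τ_max = T_CB·r/J = 1943·0.0620/2.32×10^-5 = 5.190×10^6 Pa.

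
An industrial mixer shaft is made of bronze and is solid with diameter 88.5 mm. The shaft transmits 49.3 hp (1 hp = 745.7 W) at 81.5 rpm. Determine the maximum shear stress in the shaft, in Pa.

ω = 2π·81.5/60 = 8.535 rad/s, so T = P/ω = 49.3×745.7 / 8.535 = 4307 N·m.
J = πd⁴/32 = π(0.0885)⁴/32 = 6.022×10^-6 m⁴.
τ_max = T·r/J = 4307 × 0.0442 / 6.022×10^-6 = 3.165×10^7 Pa.

3.16e7 Pa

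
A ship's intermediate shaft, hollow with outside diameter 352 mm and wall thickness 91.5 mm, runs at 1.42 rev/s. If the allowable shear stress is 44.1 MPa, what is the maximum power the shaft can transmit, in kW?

3190 kW

J = π(d_o⁴ − d_i⁴)/32 = π(0.352⁴ − 0.169⁴)/32 = 1.427×10^-3 m⁴.
T_max = τ_allow·J/r = 4.41×10^7 × 1.427×10^-3 / 0.176 = 357600 N·m.
ω = 2π·1.42 = 8.922 rad/s, so P_max = T_max·ω = 3.190×10^6 W.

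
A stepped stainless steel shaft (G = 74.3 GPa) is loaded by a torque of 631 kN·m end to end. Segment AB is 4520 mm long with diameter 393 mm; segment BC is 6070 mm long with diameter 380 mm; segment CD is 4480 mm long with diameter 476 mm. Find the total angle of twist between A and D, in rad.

0.0491 rad

J_AB = π(0.393)⁴/32 = 2.34×10^-3 m⁴; J_BC = π(0.380)⁴/32 = 2.05×10^-3 m⁴; J_CD = π(0.476)⁴/32 = 5.04×10^-3 m⁴.
θ = (T/G)·Σ L_i/J_i = (631000/74.3×10⁹)·(4.52/2.34×10^-3 + 6.07/2.05×10^-3 + 4.48/5.04×10^-3) = 0.04912 rad.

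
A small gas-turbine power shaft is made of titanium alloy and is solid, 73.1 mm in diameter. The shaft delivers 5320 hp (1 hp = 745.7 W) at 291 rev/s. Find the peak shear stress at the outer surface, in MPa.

28.3 MPa

ω = 2π·291 = 1828 rad/s, so T = P/ω = 5320×745.7 / 1828 = 2170 N·m.
J = πd⁴/32 = π(0.0731)⁴/32 = 2.803×10^-6 m⁴.
τ_max = T·r/J = 2170 × 0.0365 / 2.803×10^-6 = 2.829×10^7 Pa.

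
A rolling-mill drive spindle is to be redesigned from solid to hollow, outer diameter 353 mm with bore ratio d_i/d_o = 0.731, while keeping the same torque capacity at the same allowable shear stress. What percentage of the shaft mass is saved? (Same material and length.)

41.7 %

Equal τ_max and T ⇒ the solid shaft needs d_s³ = d_o³(1−k⁴), so d_s = 353·(1−0.731⁴)^(1/3) = 315.6 mm.
Area ratio A_h/A_s = d_o²(1−k²)/d_s² = (1−k²)/(1−k⁴)^(2/3) = 0.5826.
Mass saving = 1 − 0.5826 = 41.7 %.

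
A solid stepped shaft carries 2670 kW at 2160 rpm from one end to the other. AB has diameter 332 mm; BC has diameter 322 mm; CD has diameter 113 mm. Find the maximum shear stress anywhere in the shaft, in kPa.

41700 kPa

ω = 2π·2160/60 = 226.2 rad/s, so T = P/ω = 2670×10³ / 226.2 = 11800 N·m.
Under the same torque, τ_max = 16T/(πd³) is largest where d is smallest — segment CD (d = 113 mm).
τ_max = 16·11800/(π·(0.113)³) = 4.166×10^7 Pa.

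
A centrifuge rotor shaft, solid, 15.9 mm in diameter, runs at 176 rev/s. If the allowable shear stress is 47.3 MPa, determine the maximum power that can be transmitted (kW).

J = πd⁴/32 = π(0.0159)⁴/32 = 6.275×10^-9 m⁴.
T_max = τ_allow·J/r = 4.73×10^7 × 6.275×10^-9 / 0.00795 = 37.33 N·m.
ω = 2π·176 = 1106 rad/s, so P_max = T_max·ω = 4.128×10^4 W.

41.3 kW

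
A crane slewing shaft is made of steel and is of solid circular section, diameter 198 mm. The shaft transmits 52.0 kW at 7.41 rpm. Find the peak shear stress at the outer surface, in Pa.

ω = 2π·7.41/60 = 0.7760 rad/s, so T = P/ω = 52.0×10³ / 0.7760 = 67010 N·m.
J = πd⁴/32 = π(0.198)⁴/32 = 1.509×10^-4 m⁴.
τ_max = T·r/J = 67010 × 0.0990 / 1.509×10^-4 = 4.397×10^7 Pa.

4.40e7 Pa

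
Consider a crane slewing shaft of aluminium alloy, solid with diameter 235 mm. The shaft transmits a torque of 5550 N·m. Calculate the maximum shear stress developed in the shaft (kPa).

J = πd⁴/32 = π(0.235)⁴/32 = 2.994×10^-4 m⁴.
τ_max = T·r/J = 5550 × 0.117 / 2.994×10^-4 = 2.178×10^6 Pa.

2180 kPa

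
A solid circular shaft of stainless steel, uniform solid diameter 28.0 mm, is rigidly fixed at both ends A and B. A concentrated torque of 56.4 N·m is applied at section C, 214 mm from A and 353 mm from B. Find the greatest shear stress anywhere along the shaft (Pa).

With uniform GJ and both ends fixed, compatibility θ_AC = θ_CB gives T_A·a = T_B·b, together with T_A + T_B = T₀.
T_A = T₀·b/(a+b) = 56.40·353/567.0 = 35.11 N·m; T_B = 21.29 N·m.
τ in each portion: τ_AC = 8.15×10^6 Pa, τ_CB = 4.94×10^6 Pa; maximum is in AC.
τ_max = T_AC·r/J = 35.11·0.0140/6.03×10^-8 = 8.146×10^6 Pa.

8.15e6 Pa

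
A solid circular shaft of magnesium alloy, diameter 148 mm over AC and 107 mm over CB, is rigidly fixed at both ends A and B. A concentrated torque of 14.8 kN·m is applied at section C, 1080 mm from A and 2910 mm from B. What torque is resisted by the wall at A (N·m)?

Compatibility: T_A·a/J_AC = T_B·b/J_CB with T_A + T_B = T₀.
J_AC = 4.71×10^-5 m⁴, J_CB = 1.29×10^-5 m⁴, so T_A = T₀·(J_AC/a)/((J_AC/a)+(J_CB/b)) = 13440 N·m, T_B = 1363 N·m.

13400 N·m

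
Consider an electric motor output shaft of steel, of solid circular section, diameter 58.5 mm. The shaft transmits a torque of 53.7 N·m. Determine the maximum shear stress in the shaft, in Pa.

J = πd⁴/32 = π(0.0585)⁴/32 = 1.150×10^-6 m⁴.
τ_max = T·r/J = 53.70 × 0.0293 / 1.150×10^-6 = 1.366×10^6 Pa.

1.37e6 Pa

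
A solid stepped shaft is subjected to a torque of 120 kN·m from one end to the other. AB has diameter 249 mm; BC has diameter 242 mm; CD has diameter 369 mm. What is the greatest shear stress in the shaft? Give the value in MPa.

43.1 MPa

Under the same torque, τ_max = 16T/(πd³) is largest where d is smallest — segment BC (d = 242 mm).
τ_max = 16·120000/(π·(0.242)³) = 4.312×10^7 Pa.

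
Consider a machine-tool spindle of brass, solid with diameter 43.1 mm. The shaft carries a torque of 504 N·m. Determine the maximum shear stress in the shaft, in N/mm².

J = πd⁴/32 = π(0.0431)⁴/32 = 3.388×10^-7 m⁴.
τ_max = T·r/J = 504.0 × 0.0215 / 3.388×10^-7 = 3.206×10^7 Pa.

32.1 N/mm²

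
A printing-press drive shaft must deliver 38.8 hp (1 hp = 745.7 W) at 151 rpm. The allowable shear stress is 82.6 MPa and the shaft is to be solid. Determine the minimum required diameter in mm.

48.3 mm

ω = 2π·151/60 = 15.81 rad/s, so T = P/ω = 38.8×745.7 / 15.81 = 1830 N·m.
For a solid shaft τ_max = 16T/(πd³), so d = (16T/(π τ_allow))^(1/3) = (16·1830/(π·8.26×10^7))^(1/3) = 0.04832 m.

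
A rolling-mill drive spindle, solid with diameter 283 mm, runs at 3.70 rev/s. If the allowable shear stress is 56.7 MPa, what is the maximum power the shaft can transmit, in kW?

J = πd⁴/32 = π(0.283)⁴/32 = 6.297×10^-4 m⁴.
T_max = τ_allow·J/r = 5.67×10^7 × 6.297×10^-4 / 0.141 = 252300 N·m.
ω = 2π·3.70 = 23.25 rad/s, so P_max = T_max·ω = 5.866×10^6 W.

5870 kW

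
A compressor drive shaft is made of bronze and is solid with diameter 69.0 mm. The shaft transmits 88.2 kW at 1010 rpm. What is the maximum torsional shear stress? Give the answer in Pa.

1.29e7 Pa

ω = 2π·1010/60 = 105.8 rad/s, so T = P/ω = 88.2×10³ / 105.8 = 833.9 N·m.
J = πd⁴/32 = π(0.0690)⁴/32 = 2.225×10^-6 m⁴.
τ_max = T·r/J = 833.9 × 0.0345 / 2.225×10^-6 = 1.293×10^7 Pa.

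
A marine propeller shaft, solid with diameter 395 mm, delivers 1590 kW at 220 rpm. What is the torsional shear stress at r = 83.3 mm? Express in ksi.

0.349 ksi

ω = 2π·220/60 = 23.04 rad/s, so T = P/ω = 1590×10³ / 23.04 = 69020 N·m.
J = πd⁴/32 = π(0.395)⁴/32 = 2.390×10^-3 m⁴.
Shear stress varies linearly with radius: τ = T·r/J = 69020 × 0.0833 / 2.390×10^-3 = 2.405×10^6 Pa.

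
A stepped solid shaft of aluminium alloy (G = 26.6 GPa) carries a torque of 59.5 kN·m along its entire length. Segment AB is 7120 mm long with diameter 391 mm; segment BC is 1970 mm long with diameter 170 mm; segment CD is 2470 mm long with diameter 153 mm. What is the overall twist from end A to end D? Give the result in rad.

J_AB = π(0.391)⁴/32 = 2.29×10^-3 m⁴; J_BC = π(0.170)⁴/32 = 8.20×10^-5 m⁴; J_CD = π(0.153)⁴/32 = 5.38×10^-5 m⁴.
θ = (T/G)·Σ L_i/J_i = (59500/26.6×10⁹)·(7.12/2.29×10^-3 + 1.97/8.20×10^-5 + 2.47/5.38×10^-5) = 0.1634 rad.

0.163 rad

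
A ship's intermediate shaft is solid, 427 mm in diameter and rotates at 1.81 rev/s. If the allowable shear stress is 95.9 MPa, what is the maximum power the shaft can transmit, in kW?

16700 kW

J = πd⁴/32 = π(0.427)⁴/32 = 3.264×10^-3 m⁴.
T_max = τ_allow·J/r = 9.59×10^7 × 3.264×10^-3 / 0.213 = 1.466e6 N·m.
ω = 2π·1.81 = 11.37 rad/s, so P_max = T_max·ω = 1.667×10^7 W.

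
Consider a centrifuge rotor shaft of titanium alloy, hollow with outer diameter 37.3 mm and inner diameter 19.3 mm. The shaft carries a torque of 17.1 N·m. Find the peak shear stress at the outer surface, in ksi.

0.262 ksi

J = π(d_o⁴ − d_i⁴)/32 = π(0.0373⁴ − 0.0193⁴)/32 = 1.764×10^-7 m⁴.
τ_max = T·r/J = 17.10 × 0.0186 / 1.764×10^-7 = 1.808×10^6 Pa.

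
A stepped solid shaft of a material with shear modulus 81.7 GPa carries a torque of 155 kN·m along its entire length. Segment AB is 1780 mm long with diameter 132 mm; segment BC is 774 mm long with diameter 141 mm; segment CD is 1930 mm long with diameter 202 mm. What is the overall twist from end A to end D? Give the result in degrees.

9.94°

J_AB = π(0.132)⁴/32 = 2.98×10^-5 m⁴; J_BC = π(0.141)⁴/32 = 3.88×10^-5 m⁴; J_CD = π(0.202)⁴/32 = 1.63×10^-4 m⁴.
θ = (T/G)·Σ L_i/J_i = (155000/81.7×10⁹)·(1.78/2.98×10^-5 + 0.774/3.88×10^-5 + 1.93/1.63×10^-4) = 0.1735 rad.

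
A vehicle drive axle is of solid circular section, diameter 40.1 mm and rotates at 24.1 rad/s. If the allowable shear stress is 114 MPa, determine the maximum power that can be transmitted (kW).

J = πd⁴/32 = π(0.0401)⁴/32 = 2.539×10^-7 m⁴.
T_max = τ_allow·J/r = 1.14×10^8 × 2.539×10^-7 / 0.0201 = 1443 N·m.
ω = 24.1 rad/s, so P_max = T_max·ω = 3.478×10^4 W.

34.8 kW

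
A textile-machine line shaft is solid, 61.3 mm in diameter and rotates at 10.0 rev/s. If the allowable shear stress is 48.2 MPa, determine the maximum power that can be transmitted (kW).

J = πd⁴/32 = π(0.0613)⁴/32 = 1.386×10^-6 m⁴.
T_max = τ_allow·J/r = 4.82×10^7 × 1.386×10^-6 / 0.0307 = 2180 N·m.
ω = 2π·10.0 = 62.83 rad/s, so P_max = T_max·ω = 1.370×10^5 W.

137 kW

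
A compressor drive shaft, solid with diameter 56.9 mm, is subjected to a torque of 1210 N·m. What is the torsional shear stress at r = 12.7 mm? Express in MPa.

14.9 MPa

J = πd⁴/32 = π(0.0569)⁴/32 = 1.029×10^-6 m⁴.
Shear stress varies linearly with radius: τ = T·r/J = 1210 × 0.0127 / 1.029×10^-6 = 1.493×10^7 Pa.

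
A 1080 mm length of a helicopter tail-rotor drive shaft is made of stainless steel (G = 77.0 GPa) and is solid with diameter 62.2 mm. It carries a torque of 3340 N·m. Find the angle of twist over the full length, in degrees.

J = πd⁴/32 = π(0.0622)⁴/32 = 1.469×10^-6 m⁴.
θ = T·L/(G·J) = 3340 × 1.08 / (77.0×10⁹ × 1.469×10^-6) = 0.03188 rad.

1.83°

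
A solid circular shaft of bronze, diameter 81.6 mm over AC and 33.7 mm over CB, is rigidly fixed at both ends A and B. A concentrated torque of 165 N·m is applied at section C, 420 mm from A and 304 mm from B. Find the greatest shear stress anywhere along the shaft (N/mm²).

1.49 N/mm²

Compatibility: T_A·a/J_AC = T_B·b/J_CB with T_A + T_B = T₀.
J_AC = 4.35×10^-6 m⁴, J_CB = 1.27×10^-7 m⁴, so T_A = T₀·(J_AC/a)/((J_AC/a)+(J_CB/b)) = 158.6 N·m, T_B = 6.375 N·m.
τ in each portion: τ_AC = 1.49×10^6 Pa, τ_CB = 8.48×10^5 Pa; maximum is in AC.
τ_max = T_AC·r/J = 158.6·0.0408/4.35×10^-6 = 1.487×10^6 Pa.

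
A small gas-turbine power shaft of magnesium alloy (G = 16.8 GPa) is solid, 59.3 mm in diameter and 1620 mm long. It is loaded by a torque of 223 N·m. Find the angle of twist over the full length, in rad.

J = πd⁴/32 = π(0.0593)⁴/32 = 1.214×10^-6 m⁴.
θ = T·L/(G·J) = 223.0 × 1.62 / (16.8×10⁹ × 1.214×10^-6) = 0.01771 rad.

0.0177 rad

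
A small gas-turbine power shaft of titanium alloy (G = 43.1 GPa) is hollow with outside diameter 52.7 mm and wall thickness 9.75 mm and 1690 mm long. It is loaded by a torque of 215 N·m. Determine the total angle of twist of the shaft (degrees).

0.757°

J = π(d_o⁴ − d_i⁴)/32 = π(0.0527⁴ − 0.0332⁴)/32 = 6.380×10^-7 m⁴.
θ = T·L/(G·J) = 215.0 × 1.69 / (43.1×10⁹ × 6.380×10^-7) = 0.01321 rad.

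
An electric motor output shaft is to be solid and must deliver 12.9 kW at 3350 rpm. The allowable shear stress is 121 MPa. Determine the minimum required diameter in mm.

ω = 2π·3350/60 = 350.8 rad/s, so T = P/ω = 12.9×10³ / 350.8 = 36.77 N·m.
For a solid shaft τ_max = 16T/(πd³), so d = (16T/(π τ_allow))^(1/3) = (16·36.77/(π·1.21×10^8))^(1/3) = 0.01157 m.

11.6 mm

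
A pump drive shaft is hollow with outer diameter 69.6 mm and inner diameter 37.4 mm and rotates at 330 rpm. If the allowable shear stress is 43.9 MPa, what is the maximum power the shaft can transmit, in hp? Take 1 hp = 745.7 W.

123 hp

J = π(d_o⁴ − d_i⁴)/32 = π(0.0696⁴ − 0.0374⁴)/32 = 2.112×10^-6 m⁴.
T_max = τ_allow·J/r = 4.39×10^7 × 2.112×10^-6 / 0.0348 = 2664 N·m.
ω = 2π·330/60 = 34.56 rad/s, so P_max = T_max·ω = 9.206×10^4 W.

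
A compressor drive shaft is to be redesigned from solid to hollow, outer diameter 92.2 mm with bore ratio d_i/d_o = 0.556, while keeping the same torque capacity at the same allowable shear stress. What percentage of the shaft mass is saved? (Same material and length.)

26.1 %

Equal τ_max and T ⇒ the solid shaft needs d_s³ = d_o³(1−k⁴), so d_s = 92.2·(1−0.556⁴)^(1/3) = 89.16 mm.
Area ratio A_h/A_s = d_o²(1−k²)/d_s² = (1−k²)/(1−k⁴)^(2/3) = 0.7387.
Mass saving = 1 − 0.7387 = 26.1 %.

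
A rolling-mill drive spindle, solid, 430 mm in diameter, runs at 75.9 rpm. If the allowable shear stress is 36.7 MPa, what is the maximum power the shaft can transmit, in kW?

J = πd⁴/32 = π(0.430)⁴/32 = 3.356×10^-3 m⁴.
T_max = τ_allow·J/r = 3.67×10^7 × 3.356×10^-3 / 0.215 = 572900 N·m.
ω = 2π·75.9/60 = 7.948 rad/s, so P_max = T_max·ω = 4.554×10^6 W.

4550 kW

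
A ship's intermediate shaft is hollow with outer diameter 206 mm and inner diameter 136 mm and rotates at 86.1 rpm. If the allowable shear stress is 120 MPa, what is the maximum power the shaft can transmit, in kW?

J = π(d_o⁴ − d_i⁴)/32 = π(0.206⁴ − 0.136⁴)/32 = 1.432×10^-4 m⁴.
T_max = τ_allow·J/r = 1.20×10^8 × 1.432×10^-4 / 0.103 = 166800 N·m.
ω = 2π·86.1/60 = 9.016 rad/s, so P_max = T_max·ω = 1.504×10^6 W.

1500 kW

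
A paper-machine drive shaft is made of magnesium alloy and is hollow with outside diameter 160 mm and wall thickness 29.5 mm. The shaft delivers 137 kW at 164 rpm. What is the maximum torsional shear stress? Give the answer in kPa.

11800 kPa

ω = 2π·164/60 = 17.17 rad/s, so T = P/ω = 137×10³ / 17.17 = 7977 N·m.
J = π(d_o⁴ − d_i⁴)/32 = π(0.160⁴ − 0.101⁴)/32 = 5.412×10^-5 m⁴.
τ_max = T·r/J = 7977 × 0.0800 / 5.412×10^-5 = 1.179×10^7 Pa.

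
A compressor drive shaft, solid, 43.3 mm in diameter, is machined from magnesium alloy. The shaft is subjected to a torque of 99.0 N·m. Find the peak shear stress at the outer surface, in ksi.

J = πd⁴/32 = π(0.0433)⁴/32 = 3.451×10^-7 m⁴.
τ_max = T·r/J = 99.00 × 0.0216 / 3.451×10^-7 = 6.211×10^6 Pa.

0.901 ksi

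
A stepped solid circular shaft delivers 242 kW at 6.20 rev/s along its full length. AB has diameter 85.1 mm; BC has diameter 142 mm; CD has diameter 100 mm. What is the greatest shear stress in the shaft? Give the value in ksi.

ω = 2π·6.20 = 38.96 rad/s, so T = P/ω = 242×10³ / 38.96 = 6212 N·m.
Under the same torque, τ_max = 16T/(πd³) is largest where d is smallest — segment AB (d = 85.1 mm).
τ_max = 16·6212/(π·(0.0851)³) = 5.134×10^7 Pa.

7.45 ksi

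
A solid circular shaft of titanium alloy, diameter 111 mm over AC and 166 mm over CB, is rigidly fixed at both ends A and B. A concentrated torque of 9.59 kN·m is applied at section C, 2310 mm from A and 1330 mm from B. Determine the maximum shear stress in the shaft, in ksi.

1.39 ksi

Compatibility: T_A·a/J_AC = T_B·b/J_CB with T_A + T_B = T₀.
J_AC = 1.49×10^-5 m⁴, J_CB = 7.45×10^-5 m⁴, so T_A = T₀·(J_AC/a)/((J_AC/a)+(J_CB/b)) = 989.9 N·m, T_B = 8600 N·m.
τ in each portion: τ_AC = 3.69×10^6 Pa, τ_CB = 9.58×10^6 Pa; maximum is in CB.
τ_max = T_CB·r/J = 8600·0.0830/7.45×10^-5 = 9.575×10^6 Pa.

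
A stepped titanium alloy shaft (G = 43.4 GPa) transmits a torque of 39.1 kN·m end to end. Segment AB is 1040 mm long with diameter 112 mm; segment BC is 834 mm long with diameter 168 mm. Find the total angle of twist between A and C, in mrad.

70.3 mrad

J_AB = π(0.112)⁴/32 = 1.54×10^-5 m⁴; J_BC = π(0.168)⁴/32 = 7.82×10^-5 m⁴.
θ = (T/G)·Σ L_i/J_i = (39100/43.4×10⁹)·(1.04/1.54×10^-5 + 0.834/7.82×10^-5) = 0.07026 rad.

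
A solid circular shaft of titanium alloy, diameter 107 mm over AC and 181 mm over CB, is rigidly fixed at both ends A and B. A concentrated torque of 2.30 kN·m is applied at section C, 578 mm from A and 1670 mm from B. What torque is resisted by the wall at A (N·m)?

600 N·m

Compatibility: T_A·a/J_AC = T_B·b/J_CB with T_A + T_B = T₀.
J_AC = 1.29×10^-5 m⁴, J_CB = 1.05×10^-4 m⁴, so T_A = T₀·(J_AC/a)/((J_AC/a)+(J_CB/b)) = 599.9 N·m, T_B = 1700 N·m.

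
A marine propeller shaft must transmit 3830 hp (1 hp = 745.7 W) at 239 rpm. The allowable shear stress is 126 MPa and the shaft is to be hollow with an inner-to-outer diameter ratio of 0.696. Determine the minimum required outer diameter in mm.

ω = 2π·239/60 = 25.03 rad/s, so T = P/ω = 3830×745.7 / 25.03 = 114100 N·m.
For a hollow shaft with d_i/d_o = 0.696: τ_max = 16T/(π d_o³ (1−k⁴)), so d_o = [16T/(π τ_allow (1−k⁴))]^(1/3) = [16·114100/(π·1.26×10^8·0.7653)]^(1/3) = 0.1820 m.

182 mm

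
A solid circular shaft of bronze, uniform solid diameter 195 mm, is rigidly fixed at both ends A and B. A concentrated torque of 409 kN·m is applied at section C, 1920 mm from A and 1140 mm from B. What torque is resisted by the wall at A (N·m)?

With uniform GJ and both ends fixed, compatibility θ_AC = θ_CB gives T_A·a = T_B·b, together with T_A + T_B = T₀.
T_A = T₀·b/(a+b) = 409000·1140/3060 = 152400 N·m; T_B = 256600 N·m.

152000 N·m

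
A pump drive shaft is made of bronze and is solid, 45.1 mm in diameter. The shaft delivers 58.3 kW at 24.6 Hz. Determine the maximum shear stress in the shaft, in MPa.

ω = 2π·24.6 = 154.6 rad/s, so T = P/ω = 58.3×10³ / 154.6 = 377.2 N·m.
J = πd⁴/32 = π(0.0451)⁴/32 = 4.062×10^-7 m⁴.
τ_max = T·r/J = 377.2 × 0.0226 / 4.062×10^-7 = 2.094×10^7 Pa.

20.9 MPa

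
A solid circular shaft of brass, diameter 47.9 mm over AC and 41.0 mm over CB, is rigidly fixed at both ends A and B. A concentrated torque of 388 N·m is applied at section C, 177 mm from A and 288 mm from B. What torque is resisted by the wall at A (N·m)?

Compatibility: T_A·a/J_AC = T_B·b/J_CB with T_A + T_B = T₀.
J_AC = 5.17×10^-7 m⁴, J_CB = 2.77×10^-7 m⁴, so T_A = T₀·(J_AC/a)/((J_AC/a)+(J_CB/b)) = 291.8 N·m, T_B = 96.25 N·m.

292 N·m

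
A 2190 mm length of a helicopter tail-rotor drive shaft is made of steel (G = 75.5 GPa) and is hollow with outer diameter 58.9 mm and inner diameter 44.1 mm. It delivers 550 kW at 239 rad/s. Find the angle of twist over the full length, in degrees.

4.72°

ω = 239 rad/s, so T = P/ω = 550×10³ / 239.0 = 2301 N·m.
J = π(d_o⁴ − d_i⁴)/32 = π(0.0589⁴ − 0.0441⁴)/32 = 8.102×10^-7 m⁴.
θ = T·L/(G·J) = 2301 × 2.19 / (75.5×10⁹ × 8.102×10^-7) = 0.08238 rad.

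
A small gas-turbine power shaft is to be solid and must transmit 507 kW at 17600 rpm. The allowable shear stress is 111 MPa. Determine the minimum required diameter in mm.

ω = 2π·17600/60 = 1843 rad/s, so T = P/ω = 507×10³ / 1843 = 275.1 N·m.
For a solid shaft τ_max = 16T/(πd³), so d = (16T/(π τ_allow))^(1/3) = (16·275.1/(π·1.11×10^8))^(1/3) = 0.02328 m.

23.3 mm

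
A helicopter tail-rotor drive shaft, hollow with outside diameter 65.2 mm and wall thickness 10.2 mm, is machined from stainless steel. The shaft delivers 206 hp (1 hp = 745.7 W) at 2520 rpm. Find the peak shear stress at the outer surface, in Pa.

ω = 2π·2520/60 = 263.9 rad/s, so T = P/ω = 206×745.7 / 263.9 = 582.1 N·m.
J = π(d_o⁴ − d_i⁴)/32 = π(0.0652⁴ − 0.0448⁴)/32 = 1.379×10^-6 m⁴.
τ_max = T·r/J = 582.1 × 0.0326 / 1.379×10^-6 = 1.376×10^7 Pa.

1.38e7 Pa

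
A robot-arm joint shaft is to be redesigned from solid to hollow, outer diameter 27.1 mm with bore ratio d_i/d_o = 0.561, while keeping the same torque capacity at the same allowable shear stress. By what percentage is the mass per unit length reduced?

26.5 %

Equal τ_max and T ⇒ the solid shaft needs d_s³ = d_o³(1−k⁴), so d_s = 27.1·(1−0.561⁴)^(1/3) = 26.17 mm.
Area ratio A_h/A_s = d_o²(1−k²)/d_s² = (1−k²)/(1−k⁴)^(2/3) = 0.7346.
Mass saving = 1 − 0.7346 = 26.5 %.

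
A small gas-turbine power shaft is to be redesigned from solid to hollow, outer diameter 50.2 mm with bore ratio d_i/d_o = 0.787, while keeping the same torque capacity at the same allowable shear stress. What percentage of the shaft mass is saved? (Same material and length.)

47.4 %

Equal τ_max and T ⇒ the solid shaft needs d_s³ = d_o³(1−k⁴), so d_s = 50.2·(1−0.787⁴)^(1/3) = 42.72 mm.
Area ratio A_h/A_s = d_o²(1−k²)/d_s² = (1−k²)/(1−k⁴)^(2/3) = 0.5255.
Mass saving = 1 − 0.5255 = 47.4 %.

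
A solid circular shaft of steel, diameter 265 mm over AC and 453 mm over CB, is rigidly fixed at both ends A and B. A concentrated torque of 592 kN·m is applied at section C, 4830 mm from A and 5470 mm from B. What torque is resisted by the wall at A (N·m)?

Compatibility: T_A·a/J_AC = T_B·b/J_CB with T_A + T_B = T₀.
J_AC = 4.84×10^-4 m⁴, J_CB = 4.13×10^-3 m⁴, so T_A = T₀·(J_AC/a)/((J_AC/a)+(J_CB/b)) = 69320 N·m, T_B = 522700 N·m.

69300 N·m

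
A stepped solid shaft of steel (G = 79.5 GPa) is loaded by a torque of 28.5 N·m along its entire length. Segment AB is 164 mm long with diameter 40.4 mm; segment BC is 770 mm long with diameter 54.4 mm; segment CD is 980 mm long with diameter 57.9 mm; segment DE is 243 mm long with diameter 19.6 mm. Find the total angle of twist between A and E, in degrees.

0.394°

J_AB = π(0.0404)⁴/32 = 2.62×10^-7 m⁴; J_BC = π(0.0544)⁴/32 = 8.60×10^-7 m⁴; J_CD = π(0.0579)⁴/32 = 1.10×10^-6 m⁴; J_DE = π(0.0196)⁴/32 = 1.45×10^-8 m⁴.
θ = (T/G)·Σ L_i/J_i = (28.50/79.5×10⁹)·(0.164/2.62×10^-7 + 0.770/8.60×10^-7 + 0.980/1.10×10^-6 + 0.243/1.45×10^-8) = 6.877×10^-3 rad.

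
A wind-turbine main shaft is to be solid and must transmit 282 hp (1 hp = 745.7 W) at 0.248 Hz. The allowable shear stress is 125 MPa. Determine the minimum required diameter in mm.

177 mm

ω = 2π·0.248 = 1.558 rad/s, so T = P/ω = 282×745.7 / 1.558 = 135000 N·m.
For a solid shaft τ_max = 16T/(πd³), so d = (16T/(π τ_allow))^(1/3) = (16·135000/(π·1.25×10^8))^(1/3) = 0.1765 m.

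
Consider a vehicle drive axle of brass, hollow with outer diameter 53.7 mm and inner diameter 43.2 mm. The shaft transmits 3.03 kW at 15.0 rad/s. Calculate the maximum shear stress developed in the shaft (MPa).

ω = 15.0 rad/s, so T = P/ω = 3.03×10³ / 15.00 = 202.0 N·m.
J = π(d_o⁴ − d_i⁴)/32 = π(0.0537⁴ − 0.0432⁴)/32 = 4.745×10^-7 m⁴.
τ_max = T·r/J = 202.0 × 0.0269 / 4.745×10^-7 = 1.143×10^7 Pa.

11.4 MPa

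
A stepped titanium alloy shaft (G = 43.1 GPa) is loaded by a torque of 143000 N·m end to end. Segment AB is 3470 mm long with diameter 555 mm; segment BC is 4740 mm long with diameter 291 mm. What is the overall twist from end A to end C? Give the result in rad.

0.0236 rad

J_AB = π(0.555)⁴/32 = 9.31×10^-3 m⁴; J_BC = π(0.291)⁴/32 = 7.04×10^-4 m⁴.
θ = (T/G)·Σ L_i/J_i = (143000/43.1×10⁹)·(3.47/9.31×10^-3 + 4.74/7.04×10^-4) = 0.02358 rad.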